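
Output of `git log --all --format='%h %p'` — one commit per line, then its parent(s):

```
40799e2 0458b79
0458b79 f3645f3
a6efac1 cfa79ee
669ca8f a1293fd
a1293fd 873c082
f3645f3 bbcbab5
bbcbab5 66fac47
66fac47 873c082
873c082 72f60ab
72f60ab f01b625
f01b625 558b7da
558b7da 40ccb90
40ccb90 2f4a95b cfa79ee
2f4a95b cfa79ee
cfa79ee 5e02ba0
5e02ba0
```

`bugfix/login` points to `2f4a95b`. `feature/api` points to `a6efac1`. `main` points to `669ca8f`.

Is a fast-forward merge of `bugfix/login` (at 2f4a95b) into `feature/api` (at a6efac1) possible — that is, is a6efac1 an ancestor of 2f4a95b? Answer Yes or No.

No

A fast-forward from a6efac1 to 2f4a95b is possible iff a6efac1 is an ancestor of 2f4a95b.
Ancestors of 2f4a95b: {2f4a95b, 5e02ba0, cfa79ee}.
a6efac1 is not among them, so fast-forward is not possible.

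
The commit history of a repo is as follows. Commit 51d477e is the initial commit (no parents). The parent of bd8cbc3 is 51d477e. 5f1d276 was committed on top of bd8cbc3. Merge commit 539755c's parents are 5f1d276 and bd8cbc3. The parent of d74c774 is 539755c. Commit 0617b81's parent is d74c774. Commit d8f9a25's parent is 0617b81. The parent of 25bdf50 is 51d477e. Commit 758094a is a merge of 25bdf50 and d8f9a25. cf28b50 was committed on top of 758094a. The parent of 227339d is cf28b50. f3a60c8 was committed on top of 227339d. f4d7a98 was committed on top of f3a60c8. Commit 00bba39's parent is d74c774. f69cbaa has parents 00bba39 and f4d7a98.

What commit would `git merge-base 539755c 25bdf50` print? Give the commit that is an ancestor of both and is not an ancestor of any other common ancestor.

51d477e

Ancestors of 539755c: {51d477e, 539755c, 5f1d276, bd8cbc3}.
Ancestors of 25bdf50: {25bdf50, 51d477e}.
Common ancestors: {51d477e}.
The only common ancestor is 51d477e, so it is the merge base.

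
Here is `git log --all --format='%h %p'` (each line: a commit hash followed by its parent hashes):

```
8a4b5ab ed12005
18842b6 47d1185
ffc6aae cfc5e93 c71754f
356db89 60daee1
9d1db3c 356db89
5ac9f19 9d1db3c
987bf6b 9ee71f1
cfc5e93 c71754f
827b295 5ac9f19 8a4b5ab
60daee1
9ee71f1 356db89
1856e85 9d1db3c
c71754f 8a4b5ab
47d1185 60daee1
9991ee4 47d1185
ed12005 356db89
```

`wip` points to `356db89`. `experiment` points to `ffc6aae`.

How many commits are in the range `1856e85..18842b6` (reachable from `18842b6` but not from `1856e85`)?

2

Reachable from 18842b6: {18842b6, 47d1185, 60daee1}.
Reachable from 1856e85: {1856e85, 356db89, 60daee1, 9d1db3c}.
In 18842b6's history but not 1856e85's: {18842b6, 47d1185} — 2 commits.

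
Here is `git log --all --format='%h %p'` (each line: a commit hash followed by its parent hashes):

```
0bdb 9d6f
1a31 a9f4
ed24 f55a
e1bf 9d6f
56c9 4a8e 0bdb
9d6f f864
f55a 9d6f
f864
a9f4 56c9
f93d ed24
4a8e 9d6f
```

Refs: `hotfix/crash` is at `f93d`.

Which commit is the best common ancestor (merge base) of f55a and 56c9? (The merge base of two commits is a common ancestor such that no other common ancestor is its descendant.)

9d6f

Ancestors of f55a: {9d6f, f55a, f864}.
Ancestors of 56c9: {0bdb, 4a8e, 56c9, 9d6f, f864}.
Common ancestors: {9d6f, f864}.
Among these, 9d6f is not an ancestor of any other common ancestor — it is the merge base.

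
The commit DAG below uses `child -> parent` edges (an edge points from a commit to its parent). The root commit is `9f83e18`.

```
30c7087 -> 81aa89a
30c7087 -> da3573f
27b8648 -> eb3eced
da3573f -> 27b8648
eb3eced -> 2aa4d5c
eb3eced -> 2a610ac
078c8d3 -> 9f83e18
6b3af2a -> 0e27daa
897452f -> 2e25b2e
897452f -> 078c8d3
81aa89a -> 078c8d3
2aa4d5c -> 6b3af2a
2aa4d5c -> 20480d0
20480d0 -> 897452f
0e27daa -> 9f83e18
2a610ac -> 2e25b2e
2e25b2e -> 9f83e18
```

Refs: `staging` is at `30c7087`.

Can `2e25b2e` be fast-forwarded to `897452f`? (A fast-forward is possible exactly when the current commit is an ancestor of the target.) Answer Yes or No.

Yes

A fast-forward from 2e25b2e to 897452f is possible iff 2e25b2e is an ancestor of 897452f.
Ancestors of 897452f: {078c8d3, 2e25b2e, 897452f, 9f83e18}.
2e25b2e is among them, so fast-forward is possible.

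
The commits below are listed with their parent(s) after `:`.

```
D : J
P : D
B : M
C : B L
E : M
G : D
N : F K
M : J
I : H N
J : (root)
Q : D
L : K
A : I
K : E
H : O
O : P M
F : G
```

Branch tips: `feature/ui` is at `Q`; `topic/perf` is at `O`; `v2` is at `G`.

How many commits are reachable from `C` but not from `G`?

Reachable from C: {B, C, E, J, K, L, M}.
Reachable from G: {D, G, J}.
In C's history but not G's: {B, C, E, K, L, M} — 6 commits.

6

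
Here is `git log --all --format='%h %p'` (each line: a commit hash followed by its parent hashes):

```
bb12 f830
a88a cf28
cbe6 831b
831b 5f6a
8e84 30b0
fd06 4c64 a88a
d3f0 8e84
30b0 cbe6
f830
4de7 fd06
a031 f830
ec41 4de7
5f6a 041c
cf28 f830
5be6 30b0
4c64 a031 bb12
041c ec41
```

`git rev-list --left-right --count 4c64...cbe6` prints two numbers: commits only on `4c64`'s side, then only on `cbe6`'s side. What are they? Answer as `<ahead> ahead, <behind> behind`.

0 ahead, 9 behind

Reachable from 4c64: {4c64, a031, bb12, f830}.
Reachable from cbe6: {041c, 4c64, 4de7, 5f6a, 831b, a031, a88a, bb12, cbe6, cf28, ec41, f830, fd06}.
Only in 4c64's history (ahead): {} — 0.
Only in cbe6's history (behind): {041c, 4de7, 5f6a, 831b, a88a, cbe6, cf28, ec41, fd06} — 9.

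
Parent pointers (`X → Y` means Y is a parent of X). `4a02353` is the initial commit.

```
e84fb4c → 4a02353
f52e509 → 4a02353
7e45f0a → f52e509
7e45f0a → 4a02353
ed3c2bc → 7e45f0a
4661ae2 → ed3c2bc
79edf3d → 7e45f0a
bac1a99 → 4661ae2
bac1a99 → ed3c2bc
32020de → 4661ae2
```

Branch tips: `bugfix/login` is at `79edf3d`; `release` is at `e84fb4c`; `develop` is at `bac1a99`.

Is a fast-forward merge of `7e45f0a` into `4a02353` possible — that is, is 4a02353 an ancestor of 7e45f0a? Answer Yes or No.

A fast-forward from 4a02353 to 7e45f0a is possible iff 4a02353 is an ancestor of 7e45f0a.
Ancestors of 7e45f0a: {4a02353, 7e45f0a, f52e509}.
4a02353 is among them, so fast-forward is possible.

Yes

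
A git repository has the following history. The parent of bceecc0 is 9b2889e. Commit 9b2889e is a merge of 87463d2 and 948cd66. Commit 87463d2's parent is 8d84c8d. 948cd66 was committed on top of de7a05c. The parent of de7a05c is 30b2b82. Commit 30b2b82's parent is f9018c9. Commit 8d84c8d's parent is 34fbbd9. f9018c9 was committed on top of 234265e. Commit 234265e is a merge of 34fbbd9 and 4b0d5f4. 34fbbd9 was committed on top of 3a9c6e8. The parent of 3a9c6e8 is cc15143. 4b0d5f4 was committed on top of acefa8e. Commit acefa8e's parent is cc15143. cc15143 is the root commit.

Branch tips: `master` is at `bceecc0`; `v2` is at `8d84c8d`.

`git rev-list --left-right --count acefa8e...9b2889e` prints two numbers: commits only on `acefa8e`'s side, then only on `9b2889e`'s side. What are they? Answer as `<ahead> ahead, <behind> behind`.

Reachable from acefa8e: {acefa8e, cc15143}.
Reachable from 9b2889e: {234265e, 30b2b82, 34fbbd9, 3a9c6e8, 4b0d5f4, 87463d2, 8d84c8d, 948cd66, 9b2889e, acefa8e, cc15143, de7a05c, f9018c9}.
Only in acefa8e's history (ahead): {} — 0.
Only in 9b2889e's history (behind): {234265e, 30b2b82, 34fbbd9, 3a9c6e8, 4b0d5f4, 87463d2, 8d84c8d, 948cd66, 9b2889e, de7a05c, f9018c9} — 11.

0 ahead, 11 behind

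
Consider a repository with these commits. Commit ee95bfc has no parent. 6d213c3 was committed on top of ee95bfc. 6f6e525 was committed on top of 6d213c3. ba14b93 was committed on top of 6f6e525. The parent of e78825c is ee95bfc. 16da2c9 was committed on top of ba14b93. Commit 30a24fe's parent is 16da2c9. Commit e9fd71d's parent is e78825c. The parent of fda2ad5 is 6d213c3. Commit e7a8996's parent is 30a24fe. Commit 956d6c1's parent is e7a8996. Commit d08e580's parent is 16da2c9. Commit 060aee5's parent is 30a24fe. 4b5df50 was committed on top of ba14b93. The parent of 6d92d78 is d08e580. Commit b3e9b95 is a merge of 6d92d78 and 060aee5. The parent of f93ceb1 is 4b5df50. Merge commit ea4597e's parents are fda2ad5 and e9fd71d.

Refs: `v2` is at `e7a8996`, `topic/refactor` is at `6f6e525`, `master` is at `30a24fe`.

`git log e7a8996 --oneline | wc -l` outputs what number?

7

Walking parent pointers from e7a8996: reachable set = {16da2c9, 30a24fe, 6d213c3, 6f6e525, ba14b93, e7a8996, ee95bfc}.
That is 7 commits.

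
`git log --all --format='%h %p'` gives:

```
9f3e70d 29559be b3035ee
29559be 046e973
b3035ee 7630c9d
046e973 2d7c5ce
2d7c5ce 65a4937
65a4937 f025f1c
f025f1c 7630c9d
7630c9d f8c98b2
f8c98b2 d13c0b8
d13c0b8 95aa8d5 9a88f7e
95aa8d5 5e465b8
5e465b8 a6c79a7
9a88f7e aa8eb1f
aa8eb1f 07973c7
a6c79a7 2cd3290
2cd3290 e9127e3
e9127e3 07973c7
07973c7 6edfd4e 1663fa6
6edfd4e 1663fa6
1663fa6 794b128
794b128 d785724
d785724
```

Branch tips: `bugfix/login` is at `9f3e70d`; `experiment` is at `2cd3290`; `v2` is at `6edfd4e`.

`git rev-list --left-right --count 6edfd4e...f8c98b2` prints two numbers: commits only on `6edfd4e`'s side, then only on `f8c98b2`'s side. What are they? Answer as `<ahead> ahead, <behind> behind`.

Reachable from 6edfd4e: {1663fa6, 6edfd4e, 794b128, d785724}.
Reachable from f8c98b2: {07973c7, 1663fa6, 2cd3290, 5e465b8, 6edfd4e, 794b128, 95aa8d5, 9a88f7e, a6c79a7, aa8eb1f, d13c0b8, d785724, e9127e3, f8c98b2}.
Only in 6edfd4e's history (ahead): {} — 0.
Only in f8c98b2's history (behind): {07973c7, 2cd3290, 5e465b8, 95aa8d5, 9a88f7e, a6c79a7, aa8eb1f, d13c0b8, e9127e3, f8c98b2} — 10.

0 ahead, 10 behind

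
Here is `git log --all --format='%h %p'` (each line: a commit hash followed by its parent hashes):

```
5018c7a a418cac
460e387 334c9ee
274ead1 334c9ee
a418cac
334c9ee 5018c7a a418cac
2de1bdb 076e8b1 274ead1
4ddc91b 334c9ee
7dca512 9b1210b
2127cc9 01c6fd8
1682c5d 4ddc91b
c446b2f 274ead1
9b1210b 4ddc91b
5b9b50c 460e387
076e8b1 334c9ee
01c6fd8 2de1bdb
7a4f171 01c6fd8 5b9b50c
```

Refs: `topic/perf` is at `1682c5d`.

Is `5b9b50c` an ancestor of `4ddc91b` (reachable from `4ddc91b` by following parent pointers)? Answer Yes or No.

No

Ancestors of 4ddc91b: {334c9ee, 4ddc91b, 5018c7a, a418cac}.
5b9b50c is not in that set, so it is not an ancestor of 4ddc91b.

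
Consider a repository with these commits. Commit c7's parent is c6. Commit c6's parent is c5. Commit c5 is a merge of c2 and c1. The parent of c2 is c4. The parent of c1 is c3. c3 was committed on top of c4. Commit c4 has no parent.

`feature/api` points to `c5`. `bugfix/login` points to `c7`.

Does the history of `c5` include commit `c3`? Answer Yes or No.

Ancestors of c5 (commits reachable by following parents): {c1, c2, c3, c4, c5}.
c3 is in that set, so it is an ancestor of c5.

Yes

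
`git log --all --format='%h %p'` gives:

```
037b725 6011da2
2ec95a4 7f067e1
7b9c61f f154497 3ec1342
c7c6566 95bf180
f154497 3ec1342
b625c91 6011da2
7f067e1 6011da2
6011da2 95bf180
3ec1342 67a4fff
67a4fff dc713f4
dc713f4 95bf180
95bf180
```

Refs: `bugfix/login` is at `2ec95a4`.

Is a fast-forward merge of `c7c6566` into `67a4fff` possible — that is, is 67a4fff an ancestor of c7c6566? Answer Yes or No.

A fast-forward from 67a4fff to c7c6566 is possible iff 67a4fff is an ancestor of c7c6566.
Ancestors of c7c6566: {95bf180, c7c6566}.
67a4fff is not among them, so fast-forward is not possible.

No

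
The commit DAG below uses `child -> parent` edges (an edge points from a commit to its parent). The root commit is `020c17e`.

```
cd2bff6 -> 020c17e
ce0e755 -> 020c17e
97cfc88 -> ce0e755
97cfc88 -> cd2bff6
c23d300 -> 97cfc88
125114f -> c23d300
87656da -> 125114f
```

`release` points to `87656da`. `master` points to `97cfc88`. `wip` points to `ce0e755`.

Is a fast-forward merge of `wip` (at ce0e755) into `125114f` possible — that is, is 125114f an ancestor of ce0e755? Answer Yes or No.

No

A fast-forward from 125114f to ce0e755 is possible iff 125114f is an ancestor of ce0e755.
Ancestors of ce0e755: {020c17e, ce0e755}.
125114f is not among them, so fast-forward is not possible.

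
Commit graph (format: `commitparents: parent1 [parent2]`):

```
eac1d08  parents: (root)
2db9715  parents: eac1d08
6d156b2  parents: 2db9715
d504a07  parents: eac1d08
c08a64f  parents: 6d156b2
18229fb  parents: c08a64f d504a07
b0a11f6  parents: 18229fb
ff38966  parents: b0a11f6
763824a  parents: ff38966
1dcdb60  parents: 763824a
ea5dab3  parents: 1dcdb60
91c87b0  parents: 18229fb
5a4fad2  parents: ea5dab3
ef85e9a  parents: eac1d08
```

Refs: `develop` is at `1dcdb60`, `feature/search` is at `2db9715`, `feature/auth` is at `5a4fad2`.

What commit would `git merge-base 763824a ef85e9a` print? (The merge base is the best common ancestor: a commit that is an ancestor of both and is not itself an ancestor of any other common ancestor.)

Ancestors of 763824a: {18229fb, 2db9715, 6d156b2, 763824a, b0a11f6, c08a64f, d504a07, eac1d08, ff38966}.
Ancestors of ef85e9a: {eac1d08, ef85e9a}.
Common ancestors: {eac1d08}.
The only common ancestor is eac1d08, so it is the merge base.

eac1d08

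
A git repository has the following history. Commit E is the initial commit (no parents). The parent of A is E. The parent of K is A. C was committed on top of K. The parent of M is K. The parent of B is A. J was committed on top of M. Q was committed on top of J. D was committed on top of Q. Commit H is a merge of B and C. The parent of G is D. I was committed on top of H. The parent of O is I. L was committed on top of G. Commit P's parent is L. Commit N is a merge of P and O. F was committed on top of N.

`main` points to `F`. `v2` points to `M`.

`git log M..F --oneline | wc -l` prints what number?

13

Reachable from F: {A, B, C, D, E, F, G, H, I, J, K, L, M, N, O, P, Q}.
Reachable from M: {A, E, K, M}.
In F's history but not M's: {B, C, D, F, G, H, I, J, L, N, O, P, Q} — 13 commits.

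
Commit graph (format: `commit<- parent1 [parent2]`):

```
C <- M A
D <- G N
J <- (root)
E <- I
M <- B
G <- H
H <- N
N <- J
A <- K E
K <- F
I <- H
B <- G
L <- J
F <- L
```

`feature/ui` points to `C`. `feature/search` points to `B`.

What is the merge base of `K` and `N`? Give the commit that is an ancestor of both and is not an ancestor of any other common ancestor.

Ancestors of K: {F, J, K, L}.
Ancestors of N: {J, N}.
Common ancestors: {J}.
The only common ancestor is J, so it is the merge base.

J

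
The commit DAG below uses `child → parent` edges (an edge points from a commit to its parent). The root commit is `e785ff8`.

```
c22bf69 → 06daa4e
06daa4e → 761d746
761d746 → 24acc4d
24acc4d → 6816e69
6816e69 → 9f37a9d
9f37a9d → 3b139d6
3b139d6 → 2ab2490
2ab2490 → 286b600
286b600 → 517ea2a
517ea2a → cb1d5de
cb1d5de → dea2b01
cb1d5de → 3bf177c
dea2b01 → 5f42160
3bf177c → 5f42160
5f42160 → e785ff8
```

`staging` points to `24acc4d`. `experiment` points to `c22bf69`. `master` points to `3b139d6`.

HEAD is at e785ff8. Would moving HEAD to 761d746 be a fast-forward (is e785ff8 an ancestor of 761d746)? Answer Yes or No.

Yes

A fast-forward from e785ff8 to 761d746 is possible iff e785ff8 is an ancestor of 761d746.
Ancestors of 761d746: {24acc4d, 286b600, 2ab2490, 3b139d6, 3bf177c, 517ea2a, 5f42160, 6816e69, 761d746, 9f37a9d, cb1d5de, dea2b01, e785ff8}.
e785ff8 is among them, so fast-forward is possible.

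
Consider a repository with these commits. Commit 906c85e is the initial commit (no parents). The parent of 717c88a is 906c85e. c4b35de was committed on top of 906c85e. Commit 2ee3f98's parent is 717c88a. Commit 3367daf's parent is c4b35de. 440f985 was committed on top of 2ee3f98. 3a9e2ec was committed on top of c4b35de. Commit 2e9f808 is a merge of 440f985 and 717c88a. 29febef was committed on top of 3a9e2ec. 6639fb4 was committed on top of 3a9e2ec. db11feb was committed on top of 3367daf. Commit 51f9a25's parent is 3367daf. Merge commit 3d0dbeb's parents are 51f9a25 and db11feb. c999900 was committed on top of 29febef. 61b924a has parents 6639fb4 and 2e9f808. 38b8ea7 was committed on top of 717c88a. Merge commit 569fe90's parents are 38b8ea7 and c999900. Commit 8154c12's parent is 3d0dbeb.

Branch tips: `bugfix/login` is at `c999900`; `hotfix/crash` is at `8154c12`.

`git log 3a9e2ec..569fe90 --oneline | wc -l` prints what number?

Reachable from 569fe90: {29febef, 38b8ea7, 3a9e2ec, 569fe90, 717c88a, 906c85e, c4b35de, c999900}.
Reachable from 3a9e2ec: {3a9e2ec, 906c85e, c4b35de}.
In 569fe90's history but not 3a9e2ec's: {29febef, 38b8ea7, 569fe90, 717c88a, c999900} — 5 commits.

5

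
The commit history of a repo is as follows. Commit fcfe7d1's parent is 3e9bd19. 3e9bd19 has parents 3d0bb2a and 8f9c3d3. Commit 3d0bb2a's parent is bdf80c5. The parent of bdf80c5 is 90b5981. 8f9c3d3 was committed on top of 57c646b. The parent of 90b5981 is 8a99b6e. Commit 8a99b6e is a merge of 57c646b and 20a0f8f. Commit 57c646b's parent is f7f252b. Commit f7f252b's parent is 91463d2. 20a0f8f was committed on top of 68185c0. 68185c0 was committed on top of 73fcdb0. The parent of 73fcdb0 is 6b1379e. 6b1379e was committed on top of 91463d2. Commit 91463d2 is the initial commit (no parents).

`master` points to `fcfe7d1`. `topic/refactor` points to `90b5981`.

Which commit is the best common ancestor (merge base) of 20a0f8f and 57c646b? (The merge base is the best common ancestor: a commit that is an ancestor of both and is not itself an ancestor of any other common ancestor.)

91463d2

Ancestors of 20a0f8f: {20a0f8f, 68185c0, 6b1379e, 73fcdb0, 91463d2}.
Ancestors of 57c646b: {57c646b, 91463d2, f7f252b}.
Common ancestors: {91463d2}.
The only common ancestor is 91463d2, so it is the merge base.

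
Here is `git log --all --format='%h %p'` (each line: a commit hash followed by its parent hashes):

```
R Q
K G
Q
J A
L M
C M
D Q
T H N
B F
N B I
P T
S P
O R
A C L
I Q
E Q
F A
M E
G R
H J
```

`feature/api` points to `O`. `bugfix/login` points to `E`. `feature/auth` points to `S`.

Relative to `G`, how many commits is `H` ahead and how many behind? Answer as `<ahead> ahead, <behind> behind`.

Reachable from H: {A, C, E, H, J, L, M, Q}.
Reachable from G: {G, Q, R}.
Only in H's history (ahead): {A, C, E, H, J, L, M} — 7.
Only in G's history (behind): {G, R} — 2.

7 ahead, 2 behind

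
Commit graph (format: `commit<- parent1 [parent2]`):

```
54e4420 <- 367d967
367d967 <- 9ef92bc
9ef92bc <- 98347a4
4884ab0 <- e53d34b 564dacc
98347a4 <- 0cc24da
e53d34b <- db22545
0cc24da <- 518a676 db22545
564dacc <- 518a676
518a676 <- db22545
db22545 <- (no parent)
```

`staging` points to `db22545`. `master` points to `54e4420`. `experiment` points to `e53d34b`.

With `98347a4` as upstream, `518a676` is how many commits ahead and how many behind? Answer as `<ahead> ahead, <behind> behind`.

Reachable from 518a676: {518a676, db22545}.
Reachable from 98347a4: {0cc24da, 518a676, 98347a4, db22545}.
Only in 518a676's history (ahead): {} — 0.
Only in 98347a4's history (behind): {0cc24da, 98347a4} — 2.

0 ahead, 2 behind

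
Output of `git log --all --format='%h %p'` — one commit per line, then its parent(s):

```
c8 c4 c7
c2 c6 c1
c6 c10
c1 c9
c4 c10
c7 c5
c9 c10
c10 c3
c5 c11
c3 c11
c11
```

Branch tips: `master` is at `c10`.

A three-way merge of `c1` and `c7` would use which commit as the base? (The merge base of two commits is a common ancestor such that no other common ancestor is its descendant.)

Ancestors of c1: {c1, c10, c11, c3, c9}.
Ancestors of c7: {c11, c5, c7}.
Common ancestors: {c11}.
The only common ancestor is c11, so it is the merge base.

c11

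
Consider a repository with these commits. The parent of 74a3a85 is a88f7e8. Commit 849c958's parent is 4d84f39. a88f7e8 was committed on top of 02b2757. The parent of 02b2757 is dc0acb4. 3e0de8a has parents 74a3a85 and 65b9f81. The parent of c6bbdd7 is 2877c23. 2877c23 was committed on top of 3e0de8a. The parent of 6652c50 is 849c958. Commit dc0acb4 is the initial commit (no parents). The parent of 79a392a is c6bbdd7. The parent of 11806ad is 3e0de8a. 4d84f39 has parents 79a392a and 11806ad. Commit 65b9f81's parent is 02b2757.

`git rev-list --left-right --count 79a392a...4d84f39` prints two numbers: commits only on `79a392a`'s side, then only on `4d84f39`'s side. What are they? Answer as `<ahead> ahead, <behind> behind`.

Reachable from 79a392a: {02b2757, 2877c23, 3e0de8a, 65b9f81, 74a3a85, 79a392a, a88f7e8, c6bbdd7, dc0acb4}.
Reachable from 4d84f39: {02b2757, 11806ad, 2877c23, 3e0de8a, 4d84f39, 65b9f81, 74a3a85, 79a392a, a88f7e8, c6bbdd7, dc0acb4}.
Only in 79a392a's history (ahead): {} — 0.
Only in 4d84f39's history (behind): {11806ad, 4d84f39} — 2.

0 ahead, 2 behind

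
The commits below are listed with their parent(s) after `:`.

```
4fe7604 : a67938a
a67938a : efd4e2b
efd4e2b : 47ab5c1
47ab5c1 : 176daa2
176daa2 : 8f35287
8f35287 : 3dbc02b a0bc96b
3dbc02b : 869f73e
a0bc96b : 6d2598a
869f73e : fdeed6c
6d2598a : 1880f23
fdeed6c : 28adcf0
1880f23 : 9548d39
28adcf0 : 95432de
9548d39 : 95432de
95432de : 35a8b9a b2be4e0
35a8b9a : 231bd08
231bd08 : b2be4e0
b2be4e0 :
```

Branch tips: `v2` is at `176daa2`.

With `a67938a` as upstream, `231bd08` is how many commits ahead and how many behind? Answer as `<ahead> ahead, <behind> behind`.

0 ahead, 15 behind

Reachable from 231bd08: {231bd08, b2be4e0}.
Reachable from a67938a: {176daa2, 1880f23, 231bd08, 28adcf0, 35a8b9a, 3dbc02b, 47ab5c1, 6d2598a, 869f73e, 8f35287, 95432de, 9548d39, a0bc96b, a67938a, b2be4e0, efd4e2b, fdeed6c}.
Only in 231bd08's history (ahead): {} — 0.
Only in a67938a's history (behind): {176daa2, 1880f23, 28adcf0, 35a8b9a, 3dbc02b, 47ab5c1, 6d2598a, 869f73e, 8f35287, 95432de, 9548d39, a0bc96b, a67938a, efd4e2b, fdeed6c} — 15.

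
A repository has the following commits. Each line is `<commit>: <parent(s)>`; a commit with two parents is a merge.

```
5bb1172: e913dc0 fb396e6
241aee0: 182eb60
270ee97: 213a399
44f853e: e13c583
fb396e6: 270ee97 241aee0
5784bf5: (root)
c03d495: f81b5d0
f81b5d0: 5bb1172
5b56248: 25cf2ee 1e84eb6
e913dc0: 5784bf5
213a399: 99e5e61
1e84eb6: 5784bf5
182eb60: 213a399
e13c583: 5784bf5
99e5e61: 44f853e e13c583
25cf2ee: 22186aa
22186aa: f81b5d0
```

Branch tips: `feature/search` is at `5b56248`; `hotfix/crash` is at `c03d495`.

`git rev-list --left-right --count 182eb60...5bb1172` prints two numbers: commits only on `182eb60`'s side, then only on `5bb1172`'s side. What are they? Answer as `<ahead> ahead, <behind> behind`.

Reachable from 182eb60: {182eb60, 213a399, 44f853e, 5784bf5, 99e5e61, e13c583}.
Reachable from 5bb1172: {182eb60, 213a399, 241aee0, 270ee97, 44f853e, 5784bf5, 5bb1172, 99e5e61, e13c583, e913dc0, fb396e6}.
Only in 182eb60's history (ahead): {} — 0.
Only in 5bb1172's history (behind): {241aee0, 270ee97, 5bb1172, e913dc0, fb396e6} — 5.

0 ahead, 5 behind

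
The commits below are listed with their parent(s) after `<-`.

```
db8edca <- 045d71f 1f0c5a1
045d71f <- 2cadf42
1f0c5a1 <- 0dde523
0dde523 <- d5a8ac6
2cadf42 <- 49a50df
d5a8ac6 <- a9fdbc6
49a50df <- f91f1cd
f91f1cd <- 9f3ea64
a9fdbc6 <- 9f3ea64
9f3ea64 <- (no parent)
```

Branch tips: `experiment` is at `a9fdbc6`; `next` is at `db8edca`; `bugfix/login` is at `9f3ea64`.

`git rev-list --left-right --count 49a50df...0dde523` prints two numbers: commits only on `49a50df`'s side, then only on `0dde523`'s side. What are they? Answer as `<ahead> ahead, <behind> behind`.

Reachable from 49a50df: {49a50df, 9f3ea64, f91f1cd}.
Reachable from 0dde523: {0dde523, 9f3ea64, a9fdbc6, d5a8ac6}.
Only in 49a50df's history (ahead): {49a50df, f91f1cd} — 2.
Only in 0dde523's history (behind): {0dde523, a9fdbc6, d5a8ac6} — 3.

2 ahead, 3 behind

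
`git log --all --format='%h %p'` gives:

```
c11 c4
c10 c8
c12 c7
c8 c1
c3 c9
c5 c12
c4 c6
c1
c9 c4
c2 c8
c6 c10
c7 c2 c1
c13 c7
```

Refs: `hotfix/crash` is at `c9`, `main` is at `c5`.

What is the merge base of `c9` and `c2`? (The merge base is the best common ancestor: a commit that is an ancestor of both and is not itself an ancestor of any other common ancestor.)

c8

Ancestors of c9: {c1, c10, c4, c6, c8, c9}.
Ancestors of c2: {c1, c2, c8}.
Common ancestors: {c1, c8}.
Among these, c8 is not an ancestor of any other common ancestor — it is the merge base.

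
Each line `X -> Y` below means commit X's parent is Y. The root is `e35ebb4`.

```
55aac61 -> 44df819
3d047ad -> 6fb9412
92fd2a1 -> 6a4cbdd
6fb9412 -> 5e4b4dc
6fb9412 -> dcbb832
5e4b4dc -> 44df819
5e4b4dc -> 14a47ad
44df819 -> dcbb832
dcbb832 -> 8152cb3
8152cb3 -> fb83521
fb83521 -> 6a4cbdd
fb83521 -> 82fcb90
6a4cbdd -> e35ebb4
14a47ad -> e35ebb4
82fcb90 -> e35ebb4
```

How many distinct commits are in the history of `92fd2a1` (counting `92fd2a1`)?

3

Walking parent pointers from 92fd2a1: reachable set = {6a4cbdd, 92fd2a1, e35ebb4}.
That is 3 commits.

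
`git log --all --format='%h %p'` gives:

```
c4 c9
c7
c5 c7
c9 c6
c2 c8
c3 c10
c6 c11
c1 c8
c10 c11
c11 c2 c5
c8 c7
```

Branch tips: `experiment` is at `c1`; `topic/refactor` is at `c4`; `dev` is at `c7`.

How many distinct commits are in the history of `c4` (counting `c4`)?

8

Walking parent pointers from c4: reachable set = {c11, c2, c4, c5, c6, c7, c8, c9}.
That is 8 commits.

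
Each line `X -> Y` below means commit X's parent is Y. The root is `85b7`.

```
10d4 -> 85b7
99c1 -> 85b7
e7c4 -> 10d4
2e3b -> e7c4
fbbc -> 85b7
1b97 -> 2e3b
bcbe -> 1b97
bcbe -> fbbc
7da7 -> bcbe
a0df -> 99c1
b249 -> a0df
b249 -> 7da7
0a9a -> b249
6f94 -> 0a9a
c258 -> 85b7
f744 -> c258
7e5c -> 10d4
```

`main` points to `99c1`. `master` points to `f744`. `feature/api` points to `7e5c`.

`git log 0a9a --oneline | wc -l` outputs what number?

12

Walking parent pointers from 0a9a: reachable set = {0a9a, 10d4, 1b97, 2e3b, 7da7, 85b7, 99c1, a0df, b249, bcbe, e7c4, fbbc}.
That is 12 commits.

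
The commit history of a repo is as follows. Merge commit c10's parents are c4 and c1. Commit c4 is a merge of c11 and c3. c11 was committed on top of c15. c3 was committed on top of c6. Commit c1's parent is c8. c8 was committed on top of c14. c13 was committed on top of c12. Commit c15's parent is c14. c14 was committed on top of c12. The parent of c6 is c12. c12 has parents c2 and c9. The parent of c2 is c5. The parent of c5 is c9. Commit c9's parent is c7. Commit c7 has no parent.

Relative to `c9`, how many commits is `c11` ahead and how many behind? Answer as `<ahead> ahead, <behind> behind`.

Reachable from c11: {c11, c12, c14, c15, c2, c5, c7, c9}.
Reachable from c9: {c7, c9}.
Only in c11's history (ahead): {c11, c12, c14, c15, c2, c5} — 6.
Only in c9's history (behind): {} — 0.

6 ahead, 0 behind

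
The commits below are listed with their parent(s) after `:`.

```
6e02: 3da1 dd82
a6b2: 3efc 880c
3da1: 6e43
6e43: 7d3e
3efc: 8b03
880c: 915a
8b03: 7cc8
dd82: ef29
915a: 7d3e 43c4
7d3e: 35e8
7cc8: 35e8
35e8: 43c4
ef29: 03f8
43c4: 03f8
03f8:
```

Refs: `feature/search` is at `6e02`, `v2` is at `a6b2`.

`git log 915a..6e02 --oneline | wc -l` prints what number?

Reachable from 6e02: {03f8, 35e8, 3da1, 43c4, 6e02, 6e43, 7d3e, dd82, ef29}.
Reachable from 915a: {03f8, 35e8, 43c4, 7d3e, 915a}.
In 6e02's history but not 915a's: {3da1, 6e02, 6e43, dd82, ef29} — 5 commits.

5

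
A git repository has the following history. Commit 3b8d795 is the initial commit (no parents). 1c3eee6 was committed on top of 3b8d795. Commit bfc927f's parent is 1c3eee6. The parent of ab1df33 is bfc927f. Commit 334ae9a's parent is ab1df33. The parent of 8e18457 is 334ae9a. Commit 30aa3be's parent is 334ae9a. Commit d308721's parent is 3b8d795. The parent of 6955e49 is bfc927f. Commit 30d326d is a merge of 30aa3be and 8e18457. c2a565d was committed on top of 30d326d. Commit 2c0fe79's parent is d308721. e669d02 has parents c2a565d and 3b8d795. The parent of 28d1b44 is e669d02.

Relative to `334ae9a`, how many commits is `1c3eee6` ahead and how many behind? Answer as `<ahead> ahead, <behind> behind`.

Reachable from 1c3eee6: {1c3eee6, 3b8d795}.
Reachable from 334ae9a: {1c3eee6, 334ae9a, 3b8d795, ab1df33, bfc927f}.
Only in 1c3eee6's history (ahead): {} — 0.
Only in 334ae9a's history (behind): {334ae9a, ab1df33, bfc927f} — 3.

0 ahead, 3 behind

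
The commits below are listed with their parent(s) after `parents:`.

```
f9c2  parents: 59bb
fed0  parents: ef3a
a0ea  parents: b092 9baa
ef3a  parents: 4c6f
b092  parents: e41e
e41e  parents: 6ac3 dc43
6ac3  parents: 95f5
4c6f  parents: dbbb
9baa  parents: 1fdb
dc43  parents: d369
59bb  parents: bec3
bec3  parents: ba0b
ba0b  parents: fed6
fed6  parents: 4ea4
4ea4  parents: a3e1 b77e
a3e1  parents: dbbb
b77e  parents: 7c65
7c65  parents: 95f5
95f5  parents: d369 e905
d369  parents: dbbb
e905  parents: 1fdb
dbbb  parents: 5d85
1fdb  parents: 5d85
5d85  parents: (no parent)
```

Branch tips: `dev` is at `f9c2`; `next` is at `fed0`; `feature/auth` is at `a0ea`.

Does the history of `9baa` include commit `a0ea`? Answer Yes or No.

No

Ancestors of 9baa: {1fdb, 5d85, 9baa}.
a0ea is not in that set, so it is not an ancestor of 9baa.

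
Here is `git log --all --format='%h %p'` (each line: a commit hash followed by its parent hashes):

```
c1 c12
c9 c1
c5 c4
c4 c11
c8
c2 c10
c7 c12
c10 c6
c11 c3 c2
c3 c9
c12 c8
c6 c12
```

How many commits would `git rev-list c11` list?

9

Walking parent pointers from c11: reachable set = {c1, c10, c11, c12, c2, c3, c6, c8, c9}.
That is 9 commits.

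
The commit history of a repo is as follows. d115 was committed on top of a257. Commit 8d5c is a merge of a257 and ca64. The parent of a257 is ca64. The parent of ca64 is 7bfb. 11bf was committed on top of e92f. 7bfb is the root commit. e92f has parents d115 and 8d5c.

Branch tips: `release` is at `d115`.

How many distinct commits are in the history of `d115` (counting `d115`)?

Walking parent pointers from d115: reachable set = {7bfb, a257, ca64, d115}.
That is 4 commits.

4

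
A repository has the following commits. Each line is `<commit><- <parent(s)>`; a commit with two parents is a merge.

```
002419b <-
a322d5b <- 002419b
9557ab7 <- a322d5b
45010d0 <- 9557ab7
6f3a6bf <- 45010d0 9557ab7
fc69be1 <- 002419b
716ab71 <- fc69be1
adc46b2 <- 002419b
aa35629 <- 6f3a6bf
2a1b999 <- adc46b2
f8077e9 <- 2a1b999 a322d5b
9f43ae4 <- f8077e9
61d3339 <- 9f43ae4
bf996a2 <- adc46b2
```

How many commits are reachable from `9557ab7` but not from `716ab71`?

2

Reachable from 9557ab7: {002419b, 9557ab7, a322d5b}.
Reachable from 716ab71: {002419b, 716ab71, fc69be1}.
In 9557ab7's history but not 716ab71's: {9557ab7, a322d5b} — 2 commits.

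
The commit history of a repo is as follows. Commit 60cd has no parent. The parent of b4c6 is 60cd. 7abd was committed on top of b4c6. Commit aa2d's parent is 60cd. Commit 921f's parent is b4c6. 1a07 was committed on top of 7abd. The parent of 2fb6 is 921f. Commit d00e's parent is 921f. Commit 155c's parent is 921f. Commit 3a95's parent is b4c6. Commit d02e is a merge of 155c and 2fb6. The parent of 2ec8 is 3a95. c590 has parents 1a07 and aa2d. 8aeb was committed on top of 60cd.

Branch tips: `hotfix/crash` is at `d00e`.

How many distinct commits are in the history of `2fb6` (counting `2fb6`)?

4

Walking parent pointers from 2fb6: reachable set = {2fb6, 60cd, 921f, b4c6}.
That is 4 commits.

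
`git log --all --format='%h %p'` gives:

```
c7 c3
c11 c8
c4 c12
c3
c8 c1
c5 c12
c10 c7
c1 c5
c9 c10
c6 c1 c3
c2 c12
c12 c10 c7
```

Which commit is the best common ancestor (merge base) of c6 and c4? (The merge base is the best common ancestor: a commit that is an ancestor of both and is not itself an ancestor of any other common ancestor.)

c12

Ancestors of c6: {c1, c10, c12, c3, c5, c6, c7}.
Ancestors of c4: {c10, c12, c3, c4, c7}.
Common ancestors: {c10, c12, c3, c7}.
Among these, c12 is not an ancestor of any other common ancestor — it is the merge base.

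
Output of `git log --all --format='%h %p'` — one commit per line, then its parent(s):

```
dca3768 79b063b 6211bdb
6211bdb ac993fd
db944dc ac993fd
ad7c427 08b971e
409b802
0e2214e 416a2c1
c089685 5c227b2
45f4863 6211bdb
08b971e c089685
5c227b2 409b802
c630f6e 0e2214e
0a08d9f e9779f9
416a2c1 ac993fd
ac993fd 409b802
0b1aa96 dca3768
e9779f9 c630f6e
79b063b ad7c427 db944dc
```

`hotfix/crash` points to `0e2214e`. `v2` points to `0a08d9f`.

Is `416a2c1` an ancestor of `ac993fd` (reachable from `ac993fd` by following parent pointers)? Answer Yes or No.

No

Ancestors of ac993fd: {409b802, ac993fd}.
416a2c1 is not in that set, so it is not an ancestor of ac993fd.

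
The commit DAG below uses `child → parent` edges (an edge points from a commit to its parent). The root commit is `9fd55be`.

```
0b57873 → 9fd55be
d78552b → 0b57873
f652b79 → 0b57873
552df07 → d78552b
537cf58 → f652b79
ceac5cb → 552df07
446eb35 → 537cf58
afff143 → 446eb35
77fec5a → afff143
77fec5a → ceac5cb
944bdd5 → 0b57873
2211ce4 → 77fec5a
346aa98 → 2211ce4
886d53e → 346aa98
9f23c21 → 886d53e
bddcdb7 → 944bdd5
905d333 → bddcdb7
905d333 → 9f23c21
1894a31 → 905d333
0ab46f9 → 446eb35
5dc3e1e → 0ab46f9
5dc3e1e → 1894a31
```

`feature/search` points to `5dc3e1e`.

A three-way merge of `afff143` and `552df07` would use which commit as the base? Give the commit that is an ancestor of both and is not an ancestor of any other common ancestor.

0b57873

Ancestors of afff143: {0b57873, 446eb35, 537cf58, 9fd55be, afff143, f652b79}.
Ancestors of 552df07: {0b57873, 552df07, 9fd55be, d78552b}.
Common ancestors: {0b57873, 9fd55be}.
Among these, 0b57873 is not an ancestor of any other common ancestor — it is the merge base.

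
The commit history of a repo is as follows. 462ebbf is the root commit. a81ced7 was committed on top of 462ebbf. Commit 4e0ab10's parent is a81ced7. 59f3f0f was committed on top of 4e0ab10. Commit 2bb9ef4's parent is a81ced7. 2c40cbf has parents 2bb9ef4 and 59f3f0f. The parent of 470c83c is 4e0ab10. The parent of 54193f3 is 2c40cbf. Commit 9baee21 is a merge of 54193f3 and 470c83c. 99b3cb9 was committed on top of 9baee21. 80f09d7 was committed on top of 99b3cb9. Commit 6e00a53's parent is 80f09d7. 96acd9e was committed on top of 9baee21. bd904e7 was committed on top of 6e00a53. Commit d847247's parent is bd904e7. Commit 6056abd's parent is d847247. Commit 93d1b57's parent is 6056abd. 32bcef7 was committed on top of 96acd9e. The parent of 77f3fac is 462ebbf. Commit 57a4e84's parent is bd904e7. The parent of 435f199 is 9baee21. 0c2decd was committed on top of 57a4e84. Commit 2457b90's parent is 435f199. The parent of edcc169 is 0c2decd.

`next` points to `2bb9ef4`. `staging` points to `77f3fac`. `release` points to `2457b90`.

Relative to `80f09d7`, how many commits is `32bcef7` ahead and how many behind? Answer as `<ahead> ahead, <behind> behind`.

Reachable from 32bcef7: {2bb9ef4, 2c40cbf, 32bcef7, 462ebbf, 470c83c, 4e0ab10, 54193f3, 59f3f0f, 96acd9e, 9baee21, a81ced7}.
Reachable from 80f09d7: {2bb9ef4, 2c40cbf, 462ebbf, 470c83c, 4e0ab10, 54193f3, 59f3f0f, 80f09d7, 99b3cb9, 9baee21, a81ced7}.
Only in 32bcef7's history (ahead): {32bcef7, 96acd9e} — 2.
Only in 80f09d7's history (behind): {80f09d7, 99b3cb9} — 2.

2 ahead, 2 behind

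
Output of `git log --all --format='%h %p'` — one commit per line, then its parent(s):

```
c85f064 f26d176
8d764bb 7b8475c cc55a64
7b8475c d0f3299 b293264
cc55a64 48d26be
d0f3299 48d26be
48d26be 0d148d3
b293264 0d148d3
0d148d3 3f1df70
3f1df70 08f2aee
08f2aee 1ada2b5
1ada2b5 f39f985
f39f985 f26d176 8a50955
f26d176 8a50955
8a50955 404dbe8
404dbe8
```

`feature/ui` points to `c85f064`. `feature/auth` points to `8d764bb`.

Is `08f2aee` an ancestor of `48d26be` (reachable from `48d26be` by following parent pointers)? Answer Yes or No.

Yes

Ancestors of 48d26be (commits reachable by following parents): {08f2aee, 0d148d3, 1ada2b5, 3f1df70, 404dbe8, 48d26be, 8a50955, f26d176, f39f985}.
08f2aee is in that set, so it is an ancestor of 48d26be.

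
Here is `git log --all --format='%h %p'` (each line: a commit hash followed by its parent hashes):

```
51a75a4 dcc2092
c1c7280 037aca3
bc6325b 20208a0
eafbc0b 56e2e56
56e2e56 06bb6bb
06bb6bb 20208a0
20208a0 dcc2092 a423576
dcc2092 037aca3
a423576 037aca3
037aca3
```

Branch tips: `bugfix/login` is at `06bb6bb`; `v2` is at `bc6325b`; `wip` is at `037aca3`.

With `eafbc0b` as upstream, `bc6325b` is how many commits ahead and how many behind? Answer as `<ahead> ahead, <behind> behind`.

1 ahead, 3 behind

Reachable from bc6325b: {037aca3, 20208a0, a423576, bc6325b, dcc2092}.
Reachable from eafbc0b: {037aca3, 06bb6bb, 20208a0, 56e2e56, a423576, dcc2092, eafbc0b}.
Only in bc6325b's history (ahead): {bc6325b} — 1.
Only in eafbc0b's history (behind): {06bb6bb, 56e2e56, eafbc0b} — 3.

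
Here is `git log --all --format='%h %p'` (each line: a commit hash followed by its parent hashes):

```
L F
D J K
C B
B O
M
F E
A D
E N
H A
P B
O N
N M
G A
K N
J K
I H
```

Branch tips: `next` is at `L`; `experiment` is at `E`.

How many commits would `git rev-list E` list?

Walking parent pointers from E: reachable set = {E, M, N}.
That is 3 commits.

3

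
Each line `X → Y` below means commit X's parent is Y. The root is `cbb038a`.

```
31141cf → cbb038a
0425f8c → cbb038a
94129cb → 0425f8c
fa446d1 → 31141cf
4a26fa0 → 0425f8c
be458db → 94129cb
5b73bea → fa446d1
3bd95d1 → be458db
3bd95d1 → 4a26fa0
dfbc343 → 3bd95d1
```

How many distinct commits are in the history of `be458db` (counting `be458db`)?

4

Walking parent pointers from be458db: reachable set = {0425f8c, 94129cb, be458db, cbb038a}.
That is 4 commits.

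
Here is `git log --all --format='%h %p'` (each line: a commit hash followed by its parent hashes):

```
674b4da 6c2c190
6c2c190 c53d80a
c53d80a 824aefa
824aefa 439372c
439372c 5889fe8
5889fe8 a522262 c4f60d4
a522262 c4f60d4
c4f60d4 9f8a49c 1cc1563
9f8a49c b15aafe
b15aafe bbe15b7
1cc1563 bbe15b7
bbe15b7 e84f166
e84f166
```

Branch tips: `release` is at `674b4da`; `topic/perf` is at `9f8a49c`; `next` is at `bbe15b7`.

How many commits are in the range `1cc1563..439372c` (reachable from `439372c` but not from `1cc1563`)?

6

Reachable from 439372c: {1cc1563, 439372c, 5889fe8, 9f8a49c, a522262, b15aafe, bbe15b7, c4f60d4, e84f166}.
Reachable from 1cc1563: {1cc1563, bbe15b7, e84f166}.
In 439372c's history but not 1cc1563's: {439372c, 5889fe8, 9f8a49c, a522262, b15aafe, c4f60d4} — 6 commits.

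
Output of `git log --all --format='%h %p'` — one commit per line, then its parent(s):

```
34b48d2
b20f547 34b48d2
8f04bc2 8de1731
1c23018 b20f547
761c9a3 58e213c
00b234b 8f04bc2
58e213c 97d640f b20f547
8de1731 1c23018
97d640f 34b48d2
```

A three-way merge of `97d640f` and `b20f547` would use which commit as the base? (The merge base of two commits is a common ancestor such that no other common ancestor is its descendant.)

34b48d2

Ancestors of 97d640f: {34b48d2, 97d640f}.
Ancestors of b20f547: {34b48d2, b20f547}.
Common ancestors: {34b48d2}.
The only common ancestor is 34b48d2, so it is the merge base.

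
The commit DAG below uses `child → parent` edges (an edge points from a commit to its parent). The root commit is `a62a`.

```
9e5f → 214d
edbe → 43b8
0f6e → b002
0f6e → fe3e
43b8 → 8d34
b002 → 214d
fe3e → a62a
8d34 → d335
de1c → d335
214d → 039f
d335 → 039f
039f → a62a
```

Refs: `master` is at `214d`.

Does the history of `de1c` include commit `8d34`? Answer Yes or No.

No

Ancestors of de1c: {039f, a62a, d335, de1c}.
8d34 is not in that set, so it is not an ancestor of de1c.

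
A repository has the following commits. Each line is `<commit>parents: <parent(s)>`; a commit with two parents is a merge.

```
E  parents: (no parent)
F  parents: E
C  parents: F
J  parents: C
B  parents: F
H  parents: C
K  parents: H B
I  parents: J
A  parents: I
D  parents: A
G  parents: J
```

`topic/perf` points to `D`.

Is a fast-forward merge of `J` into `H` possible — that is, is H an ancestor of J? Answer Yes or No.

No

A fast-forward from H to J is possible iff H is an ancestor of J.
Ancestors of J: {C, E, F, J}.
H is not among them, so fast-forward is not possible.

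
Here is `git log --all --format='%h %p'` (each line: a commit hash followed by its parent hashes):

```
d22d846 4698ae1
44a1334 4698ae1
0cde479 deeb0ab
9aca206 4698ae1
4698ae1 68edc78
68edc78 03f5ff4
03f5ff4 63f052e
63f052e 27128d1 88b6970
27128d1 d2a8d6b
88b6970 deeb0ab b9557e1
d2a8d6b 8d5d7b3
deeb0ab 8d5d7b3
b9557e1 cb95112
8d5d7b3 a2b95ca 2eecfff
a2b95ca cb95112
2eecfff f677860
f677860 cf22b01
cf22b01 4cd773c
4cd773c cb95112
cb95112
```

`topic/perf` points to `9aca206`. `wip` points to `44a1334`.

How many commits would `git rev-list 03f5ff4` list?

14

Walking parent pointers from 03f5ff4: reachable set = {03f5ff4, 27128d1, 2eecfff, 4cd773c, 63f052e, 88b6970, 8d5d7b3, a2b95ca, b9557e1, cb95112, cf22b01, d2a8d6b, deeb0ab, f677860}.
That is 14 commits.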